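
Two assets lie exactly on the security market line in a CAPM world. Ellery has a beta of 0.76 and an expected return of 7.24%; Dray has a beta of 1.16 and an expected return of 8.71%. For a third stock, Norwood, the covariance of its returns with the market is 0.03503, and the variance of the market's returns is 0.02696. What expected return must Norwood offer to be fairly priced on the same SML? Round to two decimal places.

9.22%

MRP = (8.71% − 7.24%) / (1.16 − 0.76) = 3.6750%
R_f = 7.24% − 0.76 × 3.6750% = 4.4470%
β_Norwood = Cov / Var(R_m) = 0.03503 / 0.02696 = 1.2993
E(R_Norwood) = R_f + β × MRP = 4.4470% + 1.2993 × 3.6750% = 9.22%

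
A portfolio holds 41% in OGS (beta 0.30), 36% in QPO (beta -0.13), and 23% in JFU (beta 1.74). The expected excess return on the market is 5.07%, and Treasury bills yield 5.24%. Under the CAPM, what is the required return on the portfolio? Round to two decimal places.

β_P = Σ w_i β_i = 0.41×0.30 + 0.36×-0.13 + 0.23×1.74 = 0.4764
E(R_P) = R_f + β_P × MRP = 5.24% + 0.4764 × 5.07% = 7.66%

7.66%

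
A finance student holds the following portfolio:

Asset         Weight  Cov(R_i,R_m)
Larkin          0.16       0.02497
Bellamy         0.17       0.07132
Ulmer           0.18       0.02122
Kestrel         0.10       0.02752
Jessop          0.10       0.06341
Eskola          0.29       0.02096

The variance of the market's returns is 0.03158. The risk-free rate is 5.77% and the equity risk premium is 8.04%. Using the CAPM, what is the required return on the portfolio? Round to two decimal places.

β_Larkin = 0.02497 / 0.03158 = 0.7907
β_Bellamy = 0.07132 / 0.03158 = 2.2584
β_Ulmer = 0.02122 / 0.03158 = 0.6719
β_Kestrel = 0.02752 / 0.03158 = 0.8714
β_Jessop = 0.06341 / 0.03158 = 2.0079
β_Eskola = 0.02096 / 0.03158 = 0.6637
β_P = Σ w_i β_i = 0.16×0.7907 + 0.17×2.2584 + 0.18×0.6719 + 0.10×0.8714 + 0.10×2.0079 + 0.29×0.6637 = 1.1118
E(R_P) = R_f + β_P × MRP = 5.77% + 1.1118 × 8.04% = 14.71%

14.71%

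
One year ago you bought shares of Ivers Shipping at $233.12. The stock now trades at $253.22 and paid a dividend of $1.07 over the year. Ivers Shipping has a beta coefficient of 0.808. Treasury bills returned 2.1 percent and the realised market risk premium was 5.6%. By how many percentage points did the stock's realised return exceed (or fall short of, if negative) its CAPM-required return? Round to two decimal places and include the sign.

Realised HPR = (P1 + D1 − P0) / P0 = (253.22 + 1.07 − 233.12) / 233.12 = 21.17 / 233.12 = 9.0812%
CAPM required = R_f + β·MRP = 2.1% + 0.808 × 5.6% = 6.6248%
α = realised − required = 9.0812% − 6.6248% = +2.46%

+2.46%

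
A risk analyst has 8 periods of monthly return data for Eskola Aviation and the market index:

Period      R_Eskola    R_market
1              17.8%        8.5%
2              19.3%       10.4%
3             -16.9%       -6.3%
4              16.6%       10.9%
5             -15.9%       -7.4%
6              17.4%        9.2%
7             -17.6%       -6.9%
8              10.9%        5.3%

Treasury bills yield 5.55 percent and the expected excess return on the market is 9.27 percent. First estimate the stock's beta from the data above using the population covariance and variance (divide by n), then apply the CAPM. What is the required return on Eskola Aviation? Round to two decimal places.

24.76%

Mean R_i = (17.8 + 19.3 − 16.9 + 16.6 − 15.9 + 17.4 − 17.6 + 10.9) / 8 = 3.9500%
Mean R_m = (8.5 + 10.4 − 6.3 + 10.9 − 7.4 + 9.2 − 6.9 + 5.3) / 8 = 2.9625%
Σ(R_i − R̄_i)(R_m − R̄_m) = 1002.7650  ⇒  Cov = 1002.7650 / 8 = 125.3456
Σ(R_m − R̄_m)² = 483.7988  ⇒  Var(R_m) = 483.7988 / 8 = 60.4749
β = Cov / Var(R_m) = 125.3456 / 60.4749 = 2.0727
E(R) = R_f + β × MRP = 5.55% + 2.0727 × 9.27% = 24.76%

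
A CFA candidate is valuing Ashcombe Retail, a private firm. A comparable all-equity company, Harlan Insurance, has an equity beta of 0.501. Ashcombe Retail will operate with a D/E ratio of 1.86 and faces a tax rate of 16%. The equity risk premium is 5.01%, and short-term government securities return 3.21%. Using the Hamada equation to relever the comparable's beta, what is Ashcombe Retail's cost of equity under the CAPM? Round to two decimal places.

9.64%

β_L = β_U × [1 + (1 − t)(D/E)] = 0.501 × [1 + (1 − 0.16) × 1.86]
    = 0.501 × [1 + 0.84 × 1.86] = 0.501 × 2.5624 = 1.2838
E(R) = R_f + β_L × MRP = 3.21% + 1.2838 × 5.01% = 9.64%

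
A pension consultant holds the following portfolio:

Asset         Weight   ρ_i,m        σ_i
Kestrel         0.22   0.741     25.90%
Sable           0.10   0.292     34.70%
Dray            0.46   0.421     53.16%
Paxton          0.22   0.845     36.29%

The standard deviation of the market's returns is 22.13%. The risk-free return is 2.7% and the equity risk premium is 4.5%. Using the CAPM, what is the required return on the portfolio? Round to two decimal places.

7.23%

β_Kestrel = 0.741 × 25.90% / 22.13% = 0.8672
β_Sable = 0.292 × 34.70% / 22.13% = 0.4579
β_Dray = 0.421 × 53.16% / 22.13% = 1.0113
β_Paxton = 0.845 × 36.29% / 22.13% = 1.3857
β_P = Σ w_i β_i = 0.22×0.8672 + 0.10×0.4579 + 0.46×1.0113 + 0.22×1.3857 = 1.0066
E(R_P) = R_f + β_P × MRP = 2.7% + 1.0066 × 4.5% = 7.23%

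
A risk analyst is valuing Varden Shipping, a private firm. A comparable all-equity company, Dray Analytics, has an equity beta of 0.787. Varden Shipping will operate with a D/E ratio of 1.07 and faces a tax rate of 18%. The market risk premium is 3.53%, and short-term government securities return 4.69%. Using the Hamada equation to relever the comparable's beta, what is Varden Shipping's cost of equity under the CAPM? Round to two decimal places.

9.91%

β_L = β_U × [1 + (1 − t)(D/E)] = 0.787 × [1 + (1 − 0.18) × 1.07]
    = 0.787 × [1 + 0.82 × 1.07] = 0.787 × 1.8774 = 1.4775
E(R) = R_f + β_L × MRP = 4.69% + 1.4775 × 3.53% = 9.91%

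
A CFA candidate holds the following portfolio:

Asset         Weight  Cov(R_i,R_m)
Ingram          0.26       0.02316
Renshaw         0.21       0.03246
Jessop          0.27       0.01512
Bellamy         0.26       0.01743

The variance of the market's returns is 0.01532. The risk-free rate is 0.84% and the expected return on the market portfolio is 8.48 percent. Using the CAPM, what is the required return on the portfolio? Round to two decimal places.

11.54%

β_Ingram = 0.02316 / 0.01532 = 1.5117
β_Renshaw = 0.03246 / 0.01532 = 2.1188
β_Jessop = 0.01512 / 0.01532 = 0.9869
β_Bellamy = 0.01743 / 0.01532 = 1.1377
β_P = Σ w_i β_i = 0.26×1.5117 + 0.21×2.1188 + 0.27×0.9869 + 0.26×1.1377 = 1.4003
MRP = 8.48% − 0.84% = 7.64%
E(R_P) = R_f + β_P × MRP = 0.84% + 1.4003 × 7.64% = 11.54%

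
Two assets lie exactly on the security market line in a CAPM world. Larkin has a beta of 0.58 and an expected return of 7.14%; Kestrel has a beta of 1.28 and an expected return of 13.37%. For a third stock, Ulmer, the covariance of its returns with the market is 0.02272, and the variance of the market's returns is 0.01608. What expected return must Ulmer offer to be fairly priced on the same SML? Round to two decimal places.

14.55%

MRP = (13.37% − 7.14%) / (1.28 − 0.58) = 8.9000%
R_f = 7.14% − 0.58 × 8.9000% = 1.9780%
β_Ulmer = Cov / Var(R_m) = 0.02272 / 0.01608 = 1.4129
E(R_Ulmer) = R_f + β × MRP = 1.9780% + 1.4129 × 8.9000% = 14.55%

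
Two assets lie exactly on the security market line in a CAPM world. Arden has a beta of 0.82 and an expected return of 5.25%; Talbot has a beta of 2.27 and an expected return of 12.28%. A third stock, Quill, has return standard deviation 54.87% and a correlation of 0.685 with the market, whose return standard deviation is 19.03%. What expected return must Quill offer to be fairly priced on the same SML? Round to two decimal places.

10.85%

MRP = (12.28% − 5.25%) / (2.27 − 0.82) = 4.8483%
R_f = 5.25% − 0.82 × 4.8483% = 1.2744%
β_Quill = ρ·σ_i/σ_m = 0.685 × 54.87 / 19.03 = 1.9751
E(R_Quill) = R_f + β × MRP = 1.2744% + 1.9751 × 4.8483% = 10.85%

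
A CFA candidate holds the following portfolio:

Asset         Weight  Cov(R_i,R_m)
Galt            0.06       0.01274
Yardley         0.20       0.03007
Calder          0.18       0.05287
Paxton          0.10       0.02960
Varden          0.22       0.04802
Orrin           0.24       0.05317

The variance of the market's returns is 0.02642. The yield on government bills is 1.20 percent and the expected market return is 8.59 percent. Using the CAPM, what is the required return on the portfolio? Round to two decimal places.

13.11%

β_Galt = 0.01274 / 0.02642 = 0.4822
β_Yardley = 0.03007 / 0.02642 = 1.1382
β_Calder = 0.05287 / 0.02642 = 2.0011
β_Paxton = 0.02960 / 0.02642 = 1.1204
β_Varden = 0.04802 / 0.02642 = 1.8176
β_Orrin = 0.05317 / 0.02642 = 2.0125
β_P = Σ w_i β_i = 0.06×0.4822 + 0.20×1.1382 + 0.18×2.0011 + 0.10×1.1204 + 0.22×1.8176 + 0.24×2.0125 = 1.6117
MRP = 8.59% − 1.20% = 7.39%
E(R_P) = R_f + β_P × MRP = 1.20% + 1.6117 × 7.39% = 13.11%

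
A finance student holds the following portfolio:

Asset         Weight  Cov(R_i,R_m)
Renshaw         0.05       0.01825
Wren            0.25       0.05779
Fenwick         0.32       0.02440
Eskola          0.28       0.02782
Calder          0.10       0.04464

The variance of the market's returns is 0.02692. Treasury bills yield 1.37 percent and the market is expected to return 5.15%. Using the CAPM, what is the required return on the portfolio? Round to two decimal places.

β_Renshaw = 0.01825 / 0.02692 = 0.6779
β_Wren = 0.05779 / 0.02692 = 2.1467
β_Fenwick = 0.02440 / 0.02692 = 0.9064
β_Eskola = 0.02782 / 0.02692 = 1.0334
β_Calder = 0.04464 / 0.02692 = 1.6582
β_P = Σ w_i β_i = 0.05×0.6779 + 0.25×2.1467 + 0.32×0.9064 + 0.28×1.0334 + 0.10×1.6582 = 1.3158
MRP = 5.15% − 1.37% = 3.78%
E(R_P) = R_f + β_P × MRP = 1.37% + 1.3158 × 3.78% = 6.34%

6.34%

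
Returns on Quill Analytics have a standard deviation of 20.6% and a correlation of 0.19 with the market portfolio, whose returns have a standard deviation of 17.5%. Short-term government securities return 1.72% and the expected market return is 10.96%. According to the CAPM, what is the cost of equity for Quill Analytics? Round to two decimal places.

β = ρ × σ_i / σ_m = 0.19 × 20.6% / 17.5% = 0.2237
MRP = 10.96% − 1.72% = 9.24%
E(R) = 1.72% + 0.2237 × 9.24% = 3.79%

3.79%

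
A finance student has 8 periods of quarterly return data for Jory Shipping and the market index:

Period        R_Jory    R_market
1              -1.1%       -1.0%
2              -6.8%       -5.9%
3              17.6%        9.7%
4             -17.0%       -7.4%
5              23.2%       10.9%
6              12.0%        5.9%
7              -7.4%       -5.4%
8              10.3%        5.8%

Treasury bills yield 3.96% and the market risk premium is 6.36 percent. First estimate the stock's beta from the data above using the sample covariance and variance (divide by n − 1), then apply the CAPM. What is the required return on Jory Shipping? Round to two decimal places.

15.85%

Mean R_i = (-1.1 − 6.8 + 17.6 − 17.0 + 23.2 + 12.0 − 7.4 + 10.3) / 8 = 3.8500%
Mean R_m = (-1.0 − 5.9 + 9.7 − 7.4 + 10.9 + 5.9 − 5.4 + 5.8) / 8 = 1.5750%
Σ(R_i − R̄_i)(R_m − R̄_m) = 712.6100  ⇒  Cov = 712.6100 / 7 = 101.8014
Σ(R_m − R̄_m)² = 381.2350  ⇒  Var(R_m) = 381.2350 / 7 = 54.4621
β = Cov / Var(R_m) = 101.8014 / 54.4621 = 1.8692
E(R) = R_f + β × MRP = 3.96% + 1.8692 × 6.36% = 15.85%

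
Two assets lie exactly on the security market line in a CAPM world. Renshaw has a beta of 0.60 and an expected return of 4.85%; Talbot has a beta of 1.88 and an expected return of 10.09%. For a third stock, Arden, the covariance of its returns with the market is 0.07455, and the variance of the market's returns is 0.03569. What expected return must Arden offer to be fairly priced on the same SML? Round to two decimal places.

MRP = (10.09% − 4.85%) / (1.88 − 0.60) = 4.0938%
R_f = 4.85% − 0.60 × 4.0938% = 2.3937%
β_Arden = Cov / Var(R_m) = 0.07455 / 0.03569 = 2.0888
E(R_Arden) = R_f + β × MRP = 2.3937% + 2.0888 × 4.0938% = 10.94%

10.94%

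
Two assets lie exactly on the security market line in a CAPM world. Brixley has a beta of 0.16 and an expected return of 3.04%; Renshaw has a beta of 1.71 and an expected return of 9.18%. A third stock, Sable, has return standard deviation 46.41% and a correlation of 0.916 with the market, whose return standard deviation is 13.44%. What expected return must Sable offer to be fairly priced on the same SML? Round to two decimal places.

14.94%

MRP = (9.18% − 3.04%) / (1.71 − 0.16) = 3.9613%
R_f = 3.04% − 0.16 × 3.9613% = 2.4062%
β_Sable = ρ·σ_i/σ_m = 0.916 × 46.41 / 13.44 = 3.1631
E(R_Sable) = R_f + β × MRP = 2.4062% + 3.1631 × 3.9613% = 14.94%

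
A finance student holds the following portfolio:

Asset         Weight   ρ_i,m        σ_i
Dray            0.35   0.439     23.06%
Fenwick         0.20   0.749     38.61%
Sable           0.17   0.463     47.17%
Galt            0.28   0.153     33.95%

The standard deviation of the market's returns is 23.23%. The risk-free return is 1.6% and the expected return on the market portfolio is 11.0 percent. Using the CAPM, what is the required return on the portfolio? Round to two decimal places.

7.47%

β_Dray = 0.439 × 23.06% / 23.23% = 0.4358
β_Fenwick = 0.749 × 38.61% / 23.23% = 1.2449
β_Sable = 0.463 × 47.17% / 23.23% = 0.9402
β_Galt = 0.153 × 33.95% / 23.23% = 0.2236
β_P = Σ w_i β_i = 0.35×0.4358 + 0.20×1.2449 + 0.17×0.9402 + 0.28×0.2236 = 0.6240
MRP = 11.0% − 1.6% = 9.40%
E(R_P) = R_f + β_P × MRP = 1.6% + 0.6240 × 9.4% = 7.47%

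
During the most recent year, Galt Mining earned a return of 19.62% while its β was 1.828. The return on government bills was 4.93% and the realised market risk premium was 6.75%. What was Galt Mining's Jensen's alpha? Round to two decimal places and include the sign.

+2.35%

CAPM benchmark = R_f + β(R_m − R_f) = 4.93% + 1.828 × 6.75% = 17.26900%
α = actual − benchmark = 19.62% − 17.26900% = +2.35%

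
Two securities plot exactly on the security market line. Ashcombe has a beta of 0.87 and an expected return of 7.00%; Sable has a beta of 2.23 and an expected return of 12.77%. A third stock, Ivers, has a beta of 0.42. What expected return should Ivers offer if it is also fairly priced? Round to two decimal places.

MRP (SML slope) = (12.77% − 7.00%) / (2.23 − 0.87) = 5.77% / 1.36 = 4.2426%
R_f (intercept) = 7.00% − 0.87 × 4.2426% = 3.3089%
E(R_Ivers) = R_f + β × MRP = 3.3089% + 0.42 × 4.2426% = 5.09%

5.09%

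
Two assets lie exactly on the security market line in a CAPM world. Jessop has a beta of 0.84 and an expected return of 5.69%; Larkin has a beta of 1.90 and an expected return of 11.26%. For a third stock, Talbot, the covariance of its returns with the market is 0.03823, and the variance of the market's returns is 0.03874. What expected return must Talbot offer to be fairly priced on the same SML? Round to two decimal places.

6.46%

MRP = (11.26% − 5.69%) / (1.90 − 0.84) = 5.2547%
R_f = 5.69% − 0.84 × 5.2547% = 1.2761%
β_Talbot = Cov / Var(R_m) = 0.03823 / 0.03874 = 0.9868
E(R_Talbot) = R_f + β × MRP = 1.2761% + 0.9868 × 5.2547% = 6.46%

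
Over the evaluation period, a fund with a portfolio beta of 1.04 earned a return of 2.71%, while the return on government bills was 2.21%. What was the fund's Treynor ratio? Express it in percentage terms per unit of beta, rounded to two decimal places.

0.48%

Treynor = (R_P − R_f) / β_P = (2.71% − 2.21%) / 1.0400 = 0.50% / 1.0400 = 0.48%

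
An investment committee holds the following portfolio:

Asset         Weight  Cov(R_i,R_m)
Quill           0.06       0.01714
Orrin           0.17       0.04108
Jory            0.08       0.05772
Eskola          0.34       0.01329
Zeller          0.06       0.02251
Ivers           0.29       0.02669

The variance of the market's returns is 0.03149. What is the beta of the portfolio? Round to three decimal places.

0.833

β_Quill = 0.01714 / 0.03149 = 0.5443
β_Orrin = 0.04108 / 0.03149 = 1.3045
β_Jory = 0.05772 / 0.03149 = 1.8330
β_Eskola = 0.01329 / 0.03149 = 0.4220
β_Zeller = 0.02251 / 0.03149 = 0.7148
β_Ivers = 0.02669 / 0.03149 = 0.8476
β_P = Σ w_i β_i = 0.06×0.5443 + 0.17×1.3045 + 0.08×1.8330 + 0.34×0.4220 + 0.06×0.7148 + 0.29×0.8476 = 0.8332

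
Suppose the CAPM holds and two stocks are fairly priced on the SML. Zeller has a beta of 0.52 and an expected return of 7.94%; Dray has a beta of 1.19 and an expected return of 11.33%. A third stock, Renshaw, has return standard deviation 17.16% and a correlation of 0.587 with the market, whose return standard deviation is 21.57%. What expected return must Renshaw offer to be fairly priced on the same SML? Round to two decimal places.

MRP = (11.33% − 7.94%) / (1.19 − 0.52) = 5.0597%
R_f = 7.94% − 0.52 × 5.0597% = 5.3090%
β_Renshaw = ρ·σ_i/σ_m = 0.587 × 17.16 / 21.57 = 0.4670
E(R_Renshaw) = R_f + β × MRP = 5.3090% + 0.4670 × 5.0597% = 7.67%

7.67%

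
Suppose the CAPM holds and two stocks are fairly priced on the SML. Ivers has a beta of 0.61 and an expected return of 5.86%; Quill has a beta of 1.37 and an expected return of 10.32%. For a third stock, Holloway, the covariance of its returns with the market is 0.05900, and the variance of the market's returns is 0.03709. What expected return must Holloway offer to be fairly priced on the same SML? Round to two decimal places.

11.62%

MRP = (10.32% − 5.86%) / (1.37 − 0.61) = 5.8684%
R_f = 5.86% − 0.61 × 5.8684% = 2.2803%
β_Holloway = Cov / Var(R_m) = 0.05900 / 0.03709 = 1.5907
E(R_Holloway) = R_f + β × MRP = 2.2803% + 1.5907 × 5.8684% = 11.62%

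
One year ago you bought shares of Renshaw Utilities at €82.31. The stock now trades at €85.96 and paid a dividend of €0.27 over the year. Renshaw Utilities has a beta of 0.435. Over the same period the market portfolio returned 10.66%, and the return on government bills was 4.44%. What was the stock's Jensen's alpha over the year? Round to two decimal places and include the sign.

Realised HPR = (P1 + D1 − P0) / P0 = (85.96 + 0.27 − 82.31) / 82.31 = 3.92 / 82.31 = 4.7625%
MRP = 10.66% − 4.44% = 6.22%
CAPM required = R_f + β·MRP = 4.44% + 0.435 × 6.22% = 7.14570%
α = realised − required = 4.7625% − 7.14570% = -2.38%

-2.38%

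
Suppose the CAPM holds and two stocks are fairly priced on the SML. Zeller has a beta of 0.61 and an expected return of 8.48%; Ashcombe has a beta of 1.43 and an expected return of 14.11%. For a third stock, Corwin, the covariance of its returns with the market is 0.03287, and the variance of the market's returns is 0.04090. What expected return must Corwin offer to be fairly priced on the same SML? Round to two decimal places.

MRP = (14.11% − 8.48%) / (1.43 − 0.61) = 6.8659%
R_f = 8.48% − 0.61 × 6.8659% = 4.2918%
β_Corwin = Cov / Var(R_m) = 0.03287 / 0.04090 = 0.8037
E(R_Corwin) = R_f + β × MRP = 4.2918% + 0.8037 × 6.8659% = 9.81%

9.81%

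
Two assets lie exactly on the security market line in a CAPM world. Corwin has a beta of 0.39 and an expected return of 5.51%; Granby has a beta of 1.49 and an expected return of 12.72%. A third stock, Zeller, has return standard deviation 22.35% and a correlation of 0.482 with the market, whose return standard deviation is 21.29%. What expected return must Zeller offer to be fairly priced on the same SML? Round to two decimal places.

6.27%

MRP = (12.72% − 5.51%) / (1.49 − 0.39) = 6.5545%
R_f = 5.51% − 0.39 × 6.5545% = 2.9537%
β_Zeller = ρ·σ_i/σ_m = 0.482 × 22.35 / 21.29 = 0.5060
E(R_Zeller) = R_f + β × MRP = 2.9537% + 0.5060 × 6.5545% = 6.27%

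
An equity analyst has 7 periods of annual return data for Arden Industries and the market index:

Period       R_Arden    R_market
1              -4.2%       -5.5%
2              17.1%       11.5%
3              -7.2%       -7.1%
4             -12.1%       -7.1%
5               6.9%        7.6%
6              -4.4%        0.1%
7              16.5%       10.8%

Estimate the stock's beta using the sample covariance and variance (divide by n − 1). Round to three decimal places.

1.345

Mean R_i = (-4.2 + 17.1 − 7.2 − 12.1 + 6.9 − 4.4 + 16.5) / 7 = 1.8000%
Mean R_m = (-5.5 + 11.5 − 7.1 − 7.1 + 7.6 + 0.1 + 10.8) / 7 = 1.4714%
Σ(R_i − R̄_i)(R_m − R̄_m) = 568.4400  ⇒  Cov = 568.4400 / 6 = 94.7400
Σ(R_m − R̄_m)² = 422.5743  ⇒  Var(R_m) = 422.5743 / 6 = 70.4291
β = Cov / Var(R_m) = 94.7400 / 70.4291 = 1.3452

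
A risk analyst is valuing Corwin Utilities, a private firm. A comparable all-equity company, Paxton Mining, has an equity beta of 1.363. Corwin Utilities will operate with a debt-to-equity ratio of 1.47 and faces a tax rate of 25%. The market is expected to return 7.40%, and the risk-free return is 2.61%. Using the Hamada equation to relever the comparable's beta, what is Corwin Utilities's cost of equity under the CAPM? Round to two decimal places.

16.34%

β_L = β_U × [1 + (1 − t)(D/E)] = 1.363 × [1 + (1 − 0.25) × 1.47]
    = 1.363 × [1 + 0.75 × 1.47] = 1.363 × 2.1025 = 2.8657
MRP = 7.40% − 2.61% = 4.79%
E(R) = R_f + β_L × MRP = 2.61% + 2.8657 × 4.79% = 16.34%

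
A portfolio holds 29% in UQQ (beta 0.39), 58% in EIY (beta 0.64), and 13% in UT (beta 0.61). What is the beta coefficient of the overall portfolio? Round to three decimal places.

β_P = Σ w_i β_i = 0.29×0.39 + 0.58×0.64 + 0.13×0.61 = 0.5636

0.564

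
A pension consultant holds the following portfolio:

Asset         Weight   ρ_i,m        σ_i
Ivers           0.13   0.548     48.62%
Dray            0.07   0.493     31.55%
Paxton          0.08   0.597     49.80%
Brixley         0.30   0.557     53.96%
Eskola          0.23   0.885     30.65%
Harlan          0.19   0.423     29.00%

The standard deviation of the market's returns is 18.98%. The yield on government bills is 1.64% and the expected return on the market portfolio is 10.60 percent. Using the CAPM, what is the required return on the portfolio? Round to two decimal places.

13.21%

β_Ivers = 0.548 × 48.62% / 18.98% = 1.4038
β_Dray = 0.493 × 31.55% / 18.98% = 0.8195
β_Paxton = 0.597 × 49.80% / 18.98% = 1.5664
β_Brixley = 0.557 × 53.96% / 18.98% = 1.5835
β_Eskola = 0.885 × 30.65% / 18.98% = 1.4291
β_Harlan = 0.423 × 29.00% / 18.98% = 0.6463
β_P = Σ w_i β_i = 0.13×1.4038 + 0.07×0.8195 + 0.08×1.5664 + 0.30×1.5835 + 0.23×1.4291 + 0.19×0.6463 = 1.2917
MRP = 10.60% − 1.64% = 8.96%
E(R_P) = R_f + β_P × MRP = 1.64% + 1.2917 × 8.96% = 13.21%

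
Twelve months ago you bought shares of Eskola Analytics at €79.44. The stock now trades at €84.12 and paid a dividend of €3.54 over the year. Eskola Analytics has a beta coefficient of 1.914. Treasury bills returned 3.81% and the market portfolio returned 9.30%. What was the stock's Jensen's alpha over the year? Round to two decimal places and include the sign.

-3.97%

Realised HPR = (P1 + D1 − P0) / P0 = (84.12 + 3.54 − 79.44) / 79.44 = 8.22 / 79.44 = 10.3474%
MRP = 9.30% − 3.81% = 5.49%
CAPM required = R_f + β·MRP = 3.81% + 1.914 × 5.49% = 14.31786%
α = realised − required = 10.3474% − 14.31786% = -3.97%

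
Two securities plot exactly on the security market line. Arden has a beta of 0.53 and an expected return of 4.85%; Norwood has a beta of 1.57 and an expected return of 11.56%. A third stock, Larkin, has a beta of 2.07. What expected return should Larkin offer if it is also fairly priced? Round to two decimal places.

14.79%

MRP (SML slope) = (11.56% − 4.85%) / (1.57 − 0.53) = 6.71% / 1.04 = 6.4519%
R_f (intercept) = 4.85% − 0.53 × 6.4519% = 1.4305%
E(R_Larkin) = R_f + β × MRP = 1.4305% + 2.07 × 6.4519% = 14.79%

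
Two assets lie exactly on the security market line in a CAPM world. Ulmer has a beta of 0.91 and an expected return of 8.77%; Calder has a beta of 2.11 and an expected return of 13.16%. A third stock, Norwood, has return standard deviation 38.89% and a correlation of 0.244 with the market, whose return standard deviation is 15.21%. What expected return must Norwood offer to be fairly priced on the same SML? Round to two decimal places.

7.72%

MRP = (13.16% − 8.77%) / (2.11 − 0.91) = 3.6583%
R_f = 8.77% − 0.91 × 3.6583% = 5.4409%
β_Norwood = ρ·σ_i/σ_m = 0.244 × 38.89 / 15.21 = 0.6239
E(R_Norwood) = R_f + β × MRP = 5.4409% + 0.6239 × 3.6583% = 7.72%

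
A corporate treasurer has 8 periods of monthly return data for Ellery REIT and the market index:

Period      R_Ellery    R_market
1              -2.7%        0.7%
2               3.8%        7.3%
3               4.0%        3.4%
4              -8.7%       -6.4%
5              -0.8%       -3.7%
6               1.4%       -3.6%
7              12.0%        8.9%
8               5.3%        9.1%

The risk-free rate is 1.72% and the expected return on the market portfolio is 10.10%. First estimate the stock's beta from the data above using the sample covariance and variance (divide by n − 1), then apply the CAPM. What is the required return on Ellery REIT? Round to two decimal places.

Mean R_i = (-2.7 + 3.8 + 4.0 − 8.7 − 0.8 + 1.4 + 12.0 + 5.3) / 8 = 1.7875%
Mean R_m = (0.7 + 7.3 + 3.4 − 6.4 − 3.7 − 3.6 + 8.9 + 9.1) / 8 = 1.9625%
Σ(R_i − R̄_i)(R_m − R̄_m) = 220.0163  ⇒  Cov = 220.0163 / 7 = 31.4309
Σ(R_m − R̄_m)² = 264.1588  ⇒  Var(R_m) = 264.1588 / 7 = 37.7370
β = Cov / Var(R_m) = 31.4309 / 37.7370 = 0.8329
MRP = 10.10% − 1.72% = 8.38%
E(R) = R_f + β × MRP = 1.72% + 0.8329 × 8.38% = 8.70%

8.70%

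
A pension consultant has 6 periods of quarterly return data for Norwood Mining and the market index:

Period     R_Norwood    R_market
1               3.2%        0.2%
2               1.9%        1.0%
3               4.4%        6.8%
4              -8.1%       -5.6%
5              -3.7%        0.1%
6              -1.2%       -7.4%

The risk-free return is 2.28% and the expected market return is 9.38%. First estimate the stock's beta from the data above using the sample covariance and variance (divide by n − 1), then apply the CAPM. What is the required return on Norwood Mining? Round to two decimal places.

6.86%

Mean R_i = (3.2 + 1.9 + 4.4 − 8.1 − 3.7 − 1.2) / 6 = -0.5833%
Mean R_m = (0.2 + 1.0 + 6.8 − 5.6 + 0.1 − 7.4) / 6 = -0.8167%
Σ(R_i − R̄_i)(R_m − R̄_m) = 83.4717  ⇒  Cov = 83.4717 / 5 = 16.6943
Σ(R_m − R̄_m)² = 129.4083  ⇒  Var(R_m) = 129.4083 / 5 = 25.8817
β = Cov / Var(R_m) = 16.6943 / 25.8817 = 0.6450
MRP = 9.38% − 2.28% = 7.10%
E(R) = R_f + β × MRP = 2.28% + 0.6450 × 7.10% = 6.86%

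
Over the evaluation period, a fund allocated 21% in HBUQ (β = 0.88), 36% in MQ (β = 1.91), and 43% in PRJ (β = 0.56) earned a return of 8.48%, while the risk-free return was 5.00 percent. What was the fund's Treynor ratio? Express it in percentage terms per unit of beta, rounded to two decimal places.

β_P = 0.21×0.88 + 0.36×1.91 + 0.43×0.56 = 1.1132
Treynor = (R_P − R_f) / β_P = (8.48% − 5.00%) / 1.1132 = 3.48% / 1.1132 = 3.13%

3.13%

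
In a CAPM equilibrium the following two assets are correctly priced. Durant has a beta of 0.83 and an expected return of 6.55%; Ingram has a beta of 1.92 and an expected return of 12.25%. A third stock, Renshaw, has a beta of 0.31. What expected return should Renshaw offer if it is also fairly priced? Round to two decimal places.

3.83%

MRP (SML slope) = (12.25% − 6.55%) / (1.92 − 0.83) = 5.70% / 1.09 = 5.2294%
R_f (intercept) = 6.55% − 0.83 × 5.2294% = 2.2096%
E(R_Renshaw) = R_f + β × MRP = 2.2096% + 0.31 × 5.2294% = 3.83%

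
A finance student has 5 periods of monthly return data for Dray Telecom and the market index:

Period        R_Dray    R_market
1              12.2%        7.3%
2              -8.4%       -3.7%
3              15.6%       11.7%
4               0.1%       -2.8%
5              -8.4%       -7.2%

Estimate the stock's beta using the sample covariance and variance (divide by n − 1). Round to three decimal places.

Mean R_i = (12.2 − 8.4 + 15.6 + 0.1 − 8.4) / 5 = 2.2200%
Mean R_m = (7.3 − 3.7 + 11.7 − 2.8 − 7.2) / 5 = 1.0600%
Σ(R_i − R̄_i)(R_m − R̄_m) = 351.0940  ⇒  Cov = 351.0940 / 4 = 87.7735
Σ(R_m − R̄_m)² = 257.9320  ⇒  Var(R_m) = 257.9320 / 4 = 64.4830
β = Cov / Var(R_m) = 87.7735 / 64.4830 = 1.3612

1.361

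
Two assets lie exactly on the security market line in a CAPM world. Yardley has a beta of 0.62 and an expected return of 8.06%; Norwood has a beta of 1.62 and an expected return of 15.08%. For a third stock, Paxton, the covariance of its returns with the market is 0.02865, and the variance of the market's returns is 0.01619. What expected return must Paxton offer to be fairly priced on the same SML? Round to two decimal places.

MRP = (15.08% − 8.06%) / (1.62 − 0.62) = 7.0200%
R_f = 8.06% − 0.62 × 7.0200% = 3.7076%
β_Paxton = Cov / Var(R_m) = 0.02865 / 0.01619 = 1.7696
E(R_Paxton) = R_f + β × MRP = 3.7076% + 1.7696 × 7.0200% = 16.13%

16.13%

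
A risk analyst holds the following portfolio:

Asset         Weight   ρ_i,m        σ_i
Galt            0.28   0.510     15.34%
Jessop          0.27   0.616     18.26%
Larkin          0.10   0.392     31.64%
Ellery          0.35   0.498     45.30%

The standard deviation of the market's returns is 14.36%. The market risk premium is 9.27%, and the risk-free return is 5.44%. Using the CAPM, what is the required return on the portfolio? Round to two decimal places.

β_Galt = 0.510 × 15.34% / 14.36% = 0.5448
β_Jessop = 0.616 × 18.26% / 14.36% = 0.7833
β_Larkin = 0.392 × 31.64% / 14.36% = 0.8637
β_Ellery = 0.498 × 45.30% / 14.36% = 1.5710
β_P = Σ w_i β_i = 0.28×0.5448 + 0.27×0.7833 + 0.10×0.8637 + 0.35×1.5710 = 1.0003
E(R_P) = R_f + β_P × MRP = 5.44% + 1.0003 × 9.27% = 14.71%

14.71%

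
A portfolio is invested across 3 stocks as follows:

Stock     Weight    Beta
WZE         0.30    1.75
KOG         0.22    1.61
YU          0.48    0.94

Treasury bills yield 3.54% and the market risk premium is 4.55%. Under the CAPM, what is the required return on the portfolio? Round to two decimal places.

β_P = Σ w_i β_i = 0.30×1.75 + 0.22×1.61 + 0.48×0.94 = 1.3304
E(R_P) = R_f + β_P × MRP = 3.54% + 1.3304 × 4.55% = 9.59%

9.59%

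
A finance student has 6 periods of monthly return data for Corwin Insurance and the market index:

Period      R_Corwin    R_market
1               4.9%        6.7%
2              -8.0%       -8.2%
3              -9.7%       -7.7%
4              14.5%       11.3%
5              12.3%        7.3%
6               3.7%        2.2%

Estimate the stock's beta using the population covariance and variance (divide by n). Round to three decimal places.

Mean R_i = (4.9 − 8.0 − 9.7 + 14.5 + 12.3 + 3.7) / 6 = 2.9500%
Mean R_m = (6.7 − 8.2 − 7.7 + 11.3 + 7.3 + 2.2) / 6 = 1.9333%
Σ(R_i − R̄_i)(R_m − R̄_m) = 400.6800  ⇒  Cov = 400.6800 / 6 = 66.7800
Σ(R_m − R̄_m)² = 334.8133  ⇒  Var(R_m) = 334.8133 / 6 = 55.8022
β = Cov / Var(R_m) = 66.7800 / 55.8022 = 1.1967

1.197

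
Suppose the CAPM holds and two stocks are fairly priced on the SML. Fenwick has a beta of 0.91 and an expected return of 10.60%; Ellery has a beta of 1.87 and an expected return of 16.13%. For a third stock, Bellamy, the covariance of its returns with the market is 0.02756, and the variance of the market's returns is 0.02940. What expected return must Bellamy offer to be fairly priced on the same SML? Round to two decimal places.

MRP = (16.13% − 10.60%) / (1.87 − 0.91) = 5.7604%
R_f = 10.60% − 0.91 × 5.7604% = 5.3580%
β_Bellamy = Cov / Var(R_m) = 0.02756 / 0.02940 = 0.9374
E(R_Bellamy) = R_f + β × MRP = 5.3580% + 0.9374 × 5.7604% = 10.76%

10.76%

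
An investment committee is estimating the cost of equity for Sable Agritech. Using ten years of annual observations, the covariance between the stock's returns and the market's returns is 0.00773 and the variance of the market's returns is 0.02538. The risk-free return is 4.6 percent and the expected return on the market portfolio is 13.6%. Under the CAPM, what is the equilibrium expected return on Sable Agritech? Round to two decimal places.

7.34%

β = Cov(R_i, R_m) / Var(R_m) = 0.00773 / 0.02538 = 0.3046
MRP = 13.6% − 4.6% = 9.00%
E(R) = R_f + β × MRP = 4.6% + 0.3046 × 9.0% = 7.34%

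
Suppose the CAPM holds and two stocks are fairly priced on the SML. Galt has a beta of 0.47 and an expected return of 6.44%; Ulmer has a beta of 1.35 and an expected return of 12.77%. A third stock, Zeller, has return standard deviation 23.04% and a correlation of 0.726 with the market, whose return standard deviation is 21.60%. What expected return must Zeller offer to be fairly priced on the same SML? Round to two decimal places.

8.63%

MRP = (12.77% − 6.44%) / (1.35 − 0.47) = 7.1932%
R_f = 6.44% − 0.47 × 7.1932% = 3.0592%
β_Zeller = ρ·σ_i/σ_m = 0.726 × 23.04 / 21.60 = 0.7744
E(R_Zeller) = R_f + β × MRP = 3.0592% + 0.7744 × 7.1932% = 8.63%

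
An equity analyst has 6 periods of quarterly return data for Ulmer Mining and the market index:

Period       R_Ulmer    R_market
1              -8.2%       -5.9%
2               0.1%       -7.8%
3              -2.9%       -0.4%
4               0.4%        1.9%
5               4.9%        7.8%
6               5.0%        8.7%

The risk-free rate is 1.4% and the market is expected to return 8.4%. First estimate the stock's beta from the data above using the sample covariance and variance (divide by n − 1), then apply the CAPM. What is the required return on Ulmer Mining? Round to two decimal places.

Mean R_i = (-8.2 + 0.1 − 2.9 + 0.4 + 4.9 + 5.0) / 6 = -0.1167%
Mean R_m = (-5.9 − 7.8 − 0.4 + 1.9 + 7.8 + 8.7) / 6 = 0.7167%
Σ(R_i − R̄_i)(R_m − R̄_m) = 131.7417  ⇒  Cov = 131.7417 / 5 = 26.3483
Σ(R_m − R̄_m)² = 232.8683  ⇒  Var(R_m) = 232.8683 / 5 = 46.5737
β = Cov / Var(R_m) = 26.3483 / 46.5737 = 0.5657
MRP = 8.4% − 1.4% = 7.00%
E(R) = R_f + β × MRP = 1.4% + 0.5657 × 7.0% = 5.36%

5.36%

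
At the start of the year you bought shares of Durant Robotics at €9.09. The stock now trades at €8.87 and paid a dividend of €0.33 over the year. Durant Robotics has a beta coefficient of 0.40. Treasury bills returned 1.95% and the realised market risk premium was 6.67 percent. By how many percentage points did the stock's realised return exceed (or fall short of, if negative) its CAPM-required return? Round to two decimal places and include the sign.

-3.41%

Realised HPR = (P1 + D1 − P0) / P0 = (8.87 + 0.33 − 9.09) / 9.09 = 0.11 / 9.09 = 1.2101%
CAPM required = R_f + β·MRP = 1.95% + 0.40 × 6.67% = 4.6180%
α = realised − required = 1.2101% − 4.6180% = -3.41%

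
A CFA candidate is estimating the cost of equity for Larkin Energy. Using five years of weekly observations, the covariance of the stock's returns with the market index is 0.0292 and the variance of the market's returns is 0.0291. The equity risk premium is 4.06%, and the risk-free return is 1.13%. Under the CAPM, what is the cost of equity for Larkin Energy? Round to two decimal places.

5.20%

β = Cov(R_i, R_m) / Var(R_m) = 0.0292 / 0.0291 = 1.0034
E(R) = R_f + β × MRP = 1.13% + 1.0034 × 4.06% = 5.20%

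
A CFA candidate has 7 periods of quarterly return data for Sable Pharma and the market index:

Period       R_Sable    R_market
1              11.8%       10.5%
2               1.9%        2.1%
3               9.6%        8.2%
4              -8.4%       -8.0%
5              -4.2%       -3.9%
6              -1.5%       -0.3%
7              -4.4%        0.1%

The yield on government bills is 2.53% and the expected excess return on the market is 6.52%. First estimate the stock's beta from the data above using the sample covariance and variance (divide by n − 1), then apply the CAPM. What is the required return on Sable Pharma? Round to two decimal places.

Mean R_i = (11.8 + 1.9 + 9.6 − 8.4 − 4.2 − 1.5 − 4.4) / 7 = 0.6857%
Mean R_m = (10.5 + 2.1 + 8.2 − 8.0 − 3.9 − 0.3 + 0.1) / 7 = 1.2429%
Σ(R_i − R̄_i)(R_m − R̄_m) = 284.2343  ⇒  Cov = 284.2343 / 6 = 47.3724
Σ(R_m − R̄_m)² = 250.3971  ⇒  Var(R_m) = 250.3971 / 6 = 41.7329
β = Cov / Var(R_m) = 47.3724 / 41.7329 = 1.1351
E(R) = R_f + β × MRP = 2.53% + 1.1351 × 6.52% = 9.93%

9.93%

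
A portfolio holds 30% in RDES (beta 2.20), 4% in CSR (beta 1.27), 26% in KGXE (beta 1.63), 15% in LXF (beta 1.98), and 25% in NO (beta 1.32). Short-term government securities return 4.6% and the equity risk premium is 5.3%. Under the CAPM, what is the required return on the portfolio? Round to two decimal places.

13.94%

β_P = Σ w_i β_i = 0.30×2.20 + 0.04×1.27 + 0.26×1.63 + 0.15×1.98 + 0.25×1.32 = 1.7616
E(R_P) = R_f + β_P × MRP = 4.6% + 1.7616 × 5.3% = 13.94%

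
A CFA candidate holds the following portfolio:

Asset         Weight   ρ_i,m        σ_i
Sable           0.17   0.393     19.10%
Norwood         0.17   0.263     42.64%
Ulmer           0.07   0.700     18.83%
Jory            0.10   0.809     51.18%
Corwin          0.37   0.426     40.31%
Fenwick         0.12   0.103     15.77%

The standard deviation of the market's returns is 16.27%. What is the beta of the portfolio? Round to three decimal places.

β_Sable = 0.393 × 19.10% / 16.27% = 0.4614
β_Norwood = 0.263 × 42.64% / 16.27% = 0.6893
β_Ulmer = 0.700 × 18.83% / 16.27% = 0.8101
β_Jory = 0.809 × 51.18% / 16.27% = 2.5448
β_Corwin = 0.426 × 40.31% / 16.27% = 1.0554
β_Fenwick = 0.103 × 15.77% / 16.27% = 0.0998
β_P = Σ w_i β_i = 0.17×0.4614 + 0.17×0.6893 + 0.07×0.8101 + 0.10×2.5448 + 0.37×1.0554 + 0.12×0.0998 = 0.9093

0.909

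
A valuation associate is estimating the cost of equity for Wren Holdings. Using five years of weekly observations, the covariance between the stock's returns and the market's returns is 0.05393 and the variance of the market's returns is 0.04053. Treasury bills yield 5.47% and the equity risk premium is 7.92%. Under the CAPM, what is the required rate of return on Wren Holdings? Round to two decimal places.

16.01%

β = Cov(R_i, R_m) / Var(R_m) = 0.05393 / 0.04053 = 1.3306
E(R) = R_f + β × MRP = 5.47% + 1.3306 × 7.92% = 16.01%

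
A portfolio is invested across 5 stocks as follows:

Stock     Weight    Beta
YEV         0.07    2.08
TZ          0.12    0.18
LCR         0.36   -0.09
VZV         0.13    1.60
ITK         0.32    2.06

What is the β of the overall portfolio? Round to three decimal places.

1.002

β_P = Σ w_i β_i = 0.07×2.08 + 0.12×0.18 + 0.36×-0.09 + 0.13×1.60 + 0.32×2.06 = 1.0020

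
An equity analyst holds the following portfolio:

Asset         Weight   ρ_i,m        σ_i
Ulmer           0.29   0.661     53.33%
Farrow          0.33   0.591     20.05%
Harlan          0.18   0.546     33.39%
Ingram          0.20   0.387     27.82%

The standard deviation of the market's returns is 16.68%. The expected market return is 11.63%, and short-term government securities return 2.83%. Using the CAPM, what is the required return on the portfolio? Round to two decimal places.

13.15%

β_Ulmer = 0.661 × 53.33% / 16.68% = 2.1134
β_Farrow = 0.591 × 20.05% / 16.68% = 0.7104
β_Harlan = 0.546 × 33.39% / 16.68% = 1.0930
β_Ingram = 0.387 × 27.82% / 16.68% = 0.6455
β_P = Σ w_i β_i = 0.29×2.1134 + 0.33×0.7104 + 0.18×1.0930 + 0.20×0.6455 = 1.1732
MRP = 11.63% − 2.83% = 8.80%
E(R_P) = R_f + β_P × MRP = 2.83% + 1.1732 × 8.80% = 13.15%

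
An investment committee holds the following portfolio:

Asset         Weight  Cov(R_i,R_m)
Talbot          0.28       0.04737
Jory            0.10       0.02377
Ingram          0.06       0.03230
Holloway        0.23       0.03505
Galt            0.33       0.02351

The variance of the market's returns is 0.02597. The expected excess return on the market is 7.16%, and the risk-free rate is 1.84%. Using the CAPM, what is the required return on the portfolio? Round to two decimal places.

11.05%

β_Talbot = 0.04737 / 0.02597 = 1.8240
β_Jory = 0.02377 / 0.02597 = 0.9153
β_Ingram = 0.03230 / 0.02597 = 1.2437
β_Holloway = 0.03505 / 0.02597 = 1.3496
β_Galt = 0.02351 / 0.02597 = 0.9053
β_P = Σ w_i β_i = 0.28×1.8240 + 0.10×0.9153 + 0.06×1.2437 + 0.23×1.3496 + 0.33×0.9053 = 1.2860
E(R_P) = R_f + β_P × MRP = 1.84% + 1.2860 × 7.16% = 11.05%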